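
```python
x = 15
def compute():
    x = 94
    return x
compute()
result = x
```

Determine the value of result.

Step 1: Global x = 15.
Step 2: compute() creates local x = 94 (shadow, not modification).
Step 3: After compute() returns, global x is unchanged. result = 15

The answer is 15.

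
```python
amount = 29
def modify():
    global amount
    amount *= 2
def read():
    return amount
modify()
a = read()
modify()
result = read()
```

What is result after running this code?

Step 1: amount = 29.
Step 2: First modify(): amount = 29 * 2 = 58.
Step 3: Second modify(): amount = 58 * 2 = 116.
Step 4: read() returns 116

The answer is 116.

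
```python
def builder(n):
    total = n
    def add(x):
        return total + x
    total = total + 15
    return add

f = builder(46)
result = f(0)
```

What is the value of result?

Step 1: builder(46) sets total = 46, then total = 46 + 15 = 61.
Step 2: Closures capture by reference, so add sees total = 61.
Step 3: f(0) returns 61 + 0 = 61

The answer is 61.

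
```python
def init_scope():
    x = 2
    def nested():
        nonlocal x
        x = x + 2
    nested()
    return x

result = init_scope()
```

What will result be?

Step 1: init_scope() sets x = 2.
Step 2: nested() uses nonlocal to modify x in init_scope's scope: x = 2 + 2 = 4.
Step 3: init_scope() returns the modified x = 4

The answer is 4.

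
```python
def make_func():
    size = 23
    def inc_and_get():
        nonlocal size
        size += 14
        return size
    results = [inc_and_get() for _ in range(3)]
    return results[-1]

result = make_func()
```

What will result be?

Step 1: size = 23.
Step 2: Three calls to inc_and_get(), each adding 14.
Step 3: Last value = 23 + 14 * 3 = 65

The answer is 65.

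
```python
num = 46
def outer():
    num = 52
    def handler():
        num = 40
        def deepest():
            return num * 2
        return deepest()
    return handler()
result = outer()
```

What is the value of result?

Step 1: deepest() looks up num through LEGB: not local, finds num = 40 in enclosing handler().
Step 2: Returns 40 * 2 = 80.
Step 3: result = 80

The answer is 80.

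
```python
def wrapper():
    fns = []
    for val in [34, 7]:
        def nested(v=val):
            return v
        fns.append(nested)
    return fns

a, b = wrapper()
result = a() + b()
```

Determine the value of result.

Step 1: Default argument v=val captures val at each iteration.
Step 2: a() returns 34 (captured at first iteration), b() returns 7 (captured at second).
Step 3: result = 34 + 7 = 41

The answer is 41.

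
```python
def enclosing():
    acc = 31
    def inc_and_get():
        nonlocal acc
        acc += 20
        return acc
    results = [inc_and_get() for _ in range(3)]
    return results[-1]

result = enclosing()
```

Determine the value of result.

Step 1: acc = 31.
Step 2: Three calls to inc_and_get(), each adding 20.
Step 3: Last value = 31 + 20 * 3 = 91

The answer is 91.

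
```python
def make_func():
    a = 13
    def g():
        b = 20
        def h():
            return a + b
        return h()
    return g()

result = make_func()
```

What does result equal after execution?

Step 1: make_func() defines a = 13. g() defines b = 20.
Step 2: h() accesses both from enclosing scopes: a = 13, b = 20.
Step 3: result = 13 + 20 = 33

The answer is 33.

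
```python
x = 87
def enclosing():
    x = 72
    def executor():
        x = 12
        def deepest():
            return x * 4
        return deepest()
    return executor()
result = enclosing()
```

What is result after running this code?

Step 1: deepest() looks up x through LEGB: not local, finds x = 12 in enclosing executor().
Step 2: Returns 12 * 4 = 48.
Step 3: result = 48

The answer is 48.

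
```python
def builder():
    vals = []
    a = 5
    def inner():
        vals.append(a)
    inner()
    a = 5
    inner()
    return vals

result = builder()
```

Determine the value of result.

Step 1: a = 5. inner() appends current a to vals.
Step 2: First inner(): appends 5. Then a = 5.
Step 3: Second inner(): appends 5 (closure sees updated a). result = [5, 5]

The answer is [5, 5].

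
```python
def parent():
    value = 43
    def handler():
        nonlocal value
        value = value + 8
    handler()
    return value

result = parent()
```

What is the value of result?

Step 1: parent() sets value = 43.
Step 2: handler() uses nonlocal to modify value in parent's scope: value = 43 + 8 = 51.
Step 3: parent() returns the modified value = 51

The answer is 51.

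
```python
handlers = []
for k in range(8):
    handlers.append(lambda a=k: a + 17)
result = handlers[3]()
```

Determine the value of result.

Step 1: Default argument a=k captures k's value at definition time.
Step 2: handlers[3] was defined when k = 3, so a defaults to 3.
Step 3: result = 3 + 17 = 20 (default arg fixes the late binding issue)

The answer is 20.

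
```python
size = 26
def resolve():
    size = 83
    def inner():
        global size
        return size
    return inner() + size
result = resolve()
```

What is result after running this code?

Step 1: Global size = 26. resolve() shadows with local size = 83.
Step 2: inner() uses global keyword, so inner() returns global size = 26.
Step 3: resolve() returns 26 + 83 = 109

The answer is 109.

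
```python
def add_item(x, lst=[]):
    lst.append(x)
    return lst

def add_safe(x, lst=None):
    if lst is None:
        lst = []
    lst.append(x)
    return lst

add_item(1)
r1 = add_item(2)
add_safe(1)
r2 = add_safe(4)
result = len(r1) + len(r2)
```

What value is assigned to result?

Step 1: add_item shares mutable default: after 2 calls, lst = [1, 2], len = 2.
Step 2: add_safe creates fresh list each time: r2 = [4], len = 1.
Step 3: result = 2 + 1 = 3

The answer is 3.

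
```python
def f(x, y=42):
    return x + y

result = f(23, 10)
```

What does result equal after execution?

Step 1: f(23, 10) overrides default y with 10.
Step 2: Returns 23 + 10 = 33.
Step 3: result = 33

The answer is 33.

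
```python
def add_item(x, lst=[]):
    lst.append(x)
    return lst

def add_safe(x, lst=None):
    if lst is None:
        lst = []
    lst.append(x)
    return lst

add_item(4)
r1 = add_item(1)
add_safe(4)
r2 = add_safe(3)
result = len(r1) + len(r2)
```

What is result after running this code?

Step 1: add_item shares mutable default: after 2 calls, lst = [4, 1], len = 2.
Step 2: add_safe creates fresh list each time: r2 = [3], len = 1.
Step 3: result = 2 + 1 = 3

The answer is 3.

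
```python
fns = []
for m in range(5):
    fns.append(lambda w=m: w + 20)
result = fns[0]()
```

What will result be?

Step 1: Default argument w=m captures m's value at definition time.
Step 2: fns[0] was defined when m = 0, so w defaults to 0.
Step 3: result = 0 + 20 = 20 (default arg fixes the late binding issue)

The answer is 20.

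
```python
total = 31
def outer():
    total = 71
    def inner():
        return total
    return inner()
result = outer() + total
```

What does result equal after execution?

Step 1: Global total = 31. outer() shadows with total = 71.
Step 2: inner() returns enclosing total = 71. outer() = 71.
Step 3: result = 71 + global total (31) = 102

The answer is 102.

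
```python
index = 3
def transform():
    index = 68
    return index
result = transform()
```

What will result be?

Step 1: Global index = 3.
Step 2: transform() creates local index = 68, shadowing the global.
Step 3: Returns local index = 68. result = 68

The answer is 68.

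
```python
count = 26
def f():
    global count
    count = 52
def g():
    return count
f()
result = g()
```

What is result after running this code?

Step 1: count = 26.
Step 2: f() sets global count = 52.
Step 3: g() reads global count = 52. result = 52

The answer is 52.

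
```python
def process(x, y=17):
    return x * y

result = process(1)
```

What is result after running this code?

Step 1: process(1) uses default y = 17.
Step 2: Returns 1 * 17 = 17.
Step 3: result = 17

The answer is 17.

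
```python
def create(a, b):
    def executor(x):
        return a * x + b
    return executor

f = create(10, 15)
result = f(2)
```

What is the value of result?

Step 1: create(10, 15) captures a = 10, b = 15.
Step 2: f(2) computes 10 * 2 + 15 = 35.
Step 3: result = 35

The answer is 35.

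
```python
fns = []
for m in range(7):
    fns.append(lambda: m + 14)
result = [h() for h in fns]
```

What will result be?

Step 1: All lambdas capture m by reference. After the loop, m = 6.
Step 2: Each call returns 6 + 14 = 20.
Step 3: result = [20, 20, 20, 20, 20, 20, 20]

The answer is [20, 20, 20, 20, 20, 20, 20].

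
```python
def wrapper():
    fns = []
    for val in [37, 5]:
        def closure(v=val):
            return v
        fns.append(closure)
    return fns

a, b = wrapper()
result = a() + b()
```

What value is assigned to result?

Step 1: Default argument v=val captures val at each iteration.
Step 2: a() returns 37 (captured at first iteration), b() returns 5 (captured at second).
Step 3: result = 37 + 5 = 42

The answer is 42.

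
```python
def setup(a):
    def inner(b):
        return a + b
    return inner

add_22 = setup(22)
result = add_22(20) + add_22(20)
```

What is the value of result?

Step 1: add_22 captures a = 22.
Step 2: add_22(20) = 22 + 20 = 42, called twice.
Step 3: result = 42 + 42 = 84

The answer is 84.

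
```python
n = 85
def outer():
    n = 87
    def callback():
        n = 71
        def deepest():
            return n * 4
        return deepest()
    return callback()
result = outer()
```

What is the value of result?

Step 1: deepest() looks up n through LEGB: not local, finds n = 71 in enclosing callback().
Step 2: Returns 71 * 4 = 284.
Step 3: result = 284

The answer is 284.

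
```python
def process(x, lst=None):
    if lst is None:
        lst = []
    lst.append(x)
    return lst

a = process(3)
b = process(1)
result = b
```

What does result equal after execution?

Step 1: None default with guard creates a NEW list each call.
Step 2: a = [3] (fresh list). b = [1] (another fresh list).
Step 3: result = [1] (this is the fix for mutable default)

The answer is [1].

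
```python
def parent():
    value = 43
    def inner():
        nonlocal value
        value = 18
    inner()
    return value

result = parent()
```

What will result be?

Step 1: parent() sets value = 43.
Step 2: inner() uses nonlocal to reassign value = 18.
Step 3: result = 18

The answer is 18.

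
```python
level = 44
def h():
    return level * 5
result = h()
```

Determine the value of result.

Step 1: level = 44 is defined globally.
Step 2: h() looks up level from global scope = 44, then computes 44 * 5 = 220.
Step 3: result = 220

The answer is 220.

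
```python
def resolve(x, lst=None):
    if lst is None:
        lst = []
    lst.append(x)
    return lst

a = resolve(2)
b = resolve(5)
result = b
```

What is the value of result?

Step 1: None default with guard creates a NEW list each call.
Step 2: a = [2] (fresh list). b = [5] (another fresh list).
Step 3: result = [5] (this is the fix for mutable default)

The answer is [5].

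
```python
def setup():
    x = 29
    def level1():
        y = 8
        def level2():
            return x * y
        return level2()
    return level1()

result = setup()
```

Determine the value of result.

Step 1: x = 29 in setup. y = 8 in level1.
Step 2: level2() reads x = 29 and y = 8 from enclosing scopes.
Step 3: result = 29 * 8 = 232

The answer is 232.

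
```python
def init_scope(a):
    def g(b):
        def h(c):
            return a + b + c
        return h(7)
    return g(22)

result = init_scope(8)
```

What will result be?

Step 1: a = 8, b = 22, c = 7 across three nested scopes.
Step 2: h() accesses all three via LEGB rule.
Step 3: result = 8 + 22 + 7 = 37

The answer is 37.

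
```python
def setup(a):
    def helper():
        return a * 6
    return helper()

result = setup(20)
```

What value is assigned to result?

Step 1: setup(20) binds parameter a = 20.
Step 2: helper() accesses a = 20 from enclosing scope.
Step 3: result = 20 * 6 = 120

The answer is 120.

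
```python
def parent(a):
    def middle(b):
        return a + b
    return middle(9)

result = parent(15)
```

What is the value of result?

Step 1: parent(15) passes a = 15.
Step 2: middle(9) has b = 9, reads a = 15 from enclosing.
Step 3: result = 15 + 9 = 24

The answer is 24.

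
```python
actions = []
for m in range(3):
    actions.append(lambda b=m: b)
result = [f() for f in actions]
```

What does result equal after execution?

Step 1: Default arg b=m captures m at each iteration.
Step 2: Each lambda has its own default: 0, 1, ..., 2.
Step 3: result = [0, 1, 2]

The answer is [0, 1, 2].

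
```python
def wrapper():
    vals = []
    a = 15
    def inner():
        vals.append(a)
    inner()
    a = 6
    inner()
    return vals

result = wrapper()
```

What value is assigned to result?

Step 1: a = 15. inner() appends current a to vals.
Step 2: First inner(): appends 15. Then a = 6.
Step 3: Second inner(): appends 6 (closure sees updated a). result = [15, 6]

The answer is [15, 6].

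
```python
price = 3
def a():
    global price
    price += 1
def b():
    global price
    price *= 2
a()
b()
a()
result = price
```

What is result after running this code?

Step 1: price = 3.
Step 2: a(): price = 3 + 1 = 4.
Step 3: b(): price = 4 * 2 = 8.
Step 4: a(): price = 8 + 1 = 9

The answer is 9.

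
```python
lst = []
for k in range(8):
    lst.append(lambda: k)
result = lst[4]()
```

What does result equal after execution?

Step 1: The loop creates 8 lambdas, all referencing the same variable k.
Step 2: After the loop, k = 7 (final value).
Step 3: lst[4]() looks up k at call time and finds 7. This is the late binding gotcha. result = 7

The answer is 7.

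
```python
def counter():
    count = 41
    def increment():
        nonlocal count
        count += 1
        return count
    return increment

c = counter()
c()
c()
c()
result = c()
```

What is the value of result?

Step 1: counter() creates closure with count = 41.
Step 2: Each c() call increments count via nonlocal. After 4 calls: 41 + 4 = 45.
Step 3: result = 45

The answer is 45.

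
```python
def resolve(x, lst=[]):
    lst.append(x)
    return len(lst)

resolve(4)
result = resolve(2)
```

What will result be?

Step 1: Mutable default list persists between calls.
Step 2: First call: lst = [4], len = 1. Second call: lst = [4, 2], len = 2.
Step 3: result = 2

The answer is 2.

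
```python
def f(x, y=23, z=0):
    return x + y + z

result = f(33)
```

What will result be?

Step 1: f(33) uses defaults y = 23, z = 0.
Step 2: Returns 33 + 23 + 0 = 56.
Step 3: result = 56

The answer is 56.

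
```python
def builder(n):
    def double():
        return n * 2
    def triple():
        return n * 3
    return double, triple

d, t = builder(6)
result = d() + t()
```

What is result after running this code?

Step 1: Both closures capture the same n = 6.
Step 2: d() = 6 * 2 = 12, t() = 6 * 3 = 18.
Step 3: result = 12 + 18 = 30

The answer is 30.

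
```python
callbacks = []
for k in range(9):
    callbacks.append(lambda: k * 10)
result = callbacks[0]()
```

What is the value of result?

Step 1: All lambdas reference the same variable k (late binding).
Step 2: After the loop, k = 8. Every lambda returns k * 10.
Step 3: callbacks[0]() = 8 * 10 = 80

The answer is 80.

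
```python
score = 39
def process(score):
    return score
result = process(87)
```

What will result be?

Step 1: Global score = 39.
Step 2: process(87) takes parameter score = 87, which shadows the global.
Step 3: result = 87

The answer is 87.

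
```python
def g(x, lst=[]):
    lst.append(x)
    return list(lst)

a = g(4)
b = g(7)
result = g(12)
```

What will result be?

Step 1: Default list is shared. list() creates copies for return values.
Step 2: Internal list grows: [4] -> [4, 7] -> [4, 7, 12].
Step 3: result = [4, 7, 12]

The answer is [4, 7, 12].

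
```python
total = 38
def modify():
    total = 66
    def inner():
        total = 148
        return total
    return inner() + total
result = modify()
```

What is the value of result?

Step 1: modify() has local total = 66. inner() has local total = 148.
Step 2: inner() returns its local total = 148.
Step 3: modify() returns 148 + its own total (66) = 214

The answer is 214.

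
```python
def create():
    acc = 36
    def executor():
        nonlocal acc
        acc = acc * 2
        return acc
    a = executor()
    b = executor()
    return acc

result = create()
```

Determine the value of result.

Step 1: acc starts at 36.
Step 2: First executor(): acc = 36 * 2 = 72.
Step 3: Second executor(): acc = 72 * 2 = 144.
Step 4: result = 144

The answer is 144.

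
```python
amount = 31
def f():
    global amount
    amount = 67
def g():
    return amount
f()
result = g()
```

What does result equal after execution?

Step 1: amount = 31.
Step 2: f() sets global amount = 67.
Step 3: g() reads global amount = 67. result = 67

The answer is 67.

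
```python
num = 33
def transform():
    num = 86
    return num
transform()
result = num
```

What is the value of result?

Step 1: num = 33 globally.
Step 2: transform() creates a LOCAL num = 86 (no global keyword!).
Step 3: The global num is unchanged. result = 33

The answer is 33.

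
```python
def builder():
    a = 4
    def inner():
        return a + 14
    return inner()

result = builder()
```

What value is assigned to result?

Step 1: builder() defines a = 4.
Step 2: inner() reads a = 4 from enclosing scope, returns 4 + 14 = 18.
Step 3: result = 18

The answer is 18.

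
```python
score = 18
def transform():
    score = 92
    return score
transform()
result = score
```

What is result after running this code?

Step 1: score = 18 globally.
Step 2: transform() creates a LOCAL score = 92 (no global keyword!).
Step 3: The global score is unchanged. result = 18

The answer is 18.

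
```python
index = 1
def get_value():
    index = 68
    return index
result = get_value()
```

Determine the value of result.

Step 1: Global index = 1.
Step 2: get_value() creates local index = 68, shadowing the global.
Step 3: Returns local index = 68. result = 68

The answer is 68.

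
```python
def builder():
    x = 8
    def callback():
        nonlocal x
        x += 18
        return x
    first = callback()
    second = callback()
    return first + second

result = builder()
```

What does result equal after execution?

Step 1: x starts at 8.
Step 2: First call: x = 8 + 18 = 26, returns 26.
Step 3: Second call: x = 26 + 18 = 44, returns 44.
Step 4: result = 26 + 44 = 70

The answer is 70.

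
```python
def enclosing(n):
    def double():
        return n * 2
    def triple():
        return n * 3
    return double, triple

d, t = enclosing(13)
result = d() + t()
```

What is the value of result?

Step 1: Both closures capture the same n = 13.
Step 2: d() = 13 * 2 = 26, t() = 13 * 3 = 39.
Step 3: result = 26 + 39 = 65

The answer is 65.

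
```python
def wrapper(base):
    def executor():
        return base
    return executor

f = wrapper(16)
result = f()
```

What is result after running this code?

Step 1: wrapper(16) creates closure capturing base = 16.
Step 2: f() returns the captured base = 16.
Step 3: result = 16

The answer is 16.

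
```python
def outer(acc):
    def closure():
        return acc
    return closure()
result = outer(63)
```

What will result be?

Step 1: outer(63) binds parameter acc = 63.
Step 2: closure() looks up acc in enclosing scope and finds the parameter acc = 63.
Step 3: result = 63

The answer is 63.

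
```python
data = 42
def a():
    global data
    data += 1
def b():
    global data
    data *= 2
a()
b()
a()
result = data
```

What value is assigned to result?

Step 1: data = 42.
Step 2: a(): data = 42 + 1 = 43.
Step 3: b(): data = 43 * 2 = 86.
Step 4: a(): data = 86 + 1 = 87

The answer is 87.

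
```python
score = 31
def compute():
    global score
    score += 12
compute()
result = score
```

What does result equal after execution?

Step 1: score = 31 globally.
Step 2: compute() modifies global score: score += 12 = 43.
Step 3: result = 43

The answer is 43.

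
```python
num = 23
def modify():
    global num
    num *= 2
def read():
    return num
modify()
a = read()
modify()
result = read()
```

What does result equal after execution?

Step 1: num = 23.
Step 2: First modify(): num = 23 * 2 = 46.
Step 3: Second modify(): num = 46 * 2 = 92.
Step 4: read() returns 92

The answer is 92.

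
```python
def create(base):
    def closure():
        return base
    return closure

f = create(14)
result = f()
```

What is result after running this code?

Step 1: create(14) creates closure capturing base = 14.
Step 2: f() returns the captured base = 14.
Step 3: result = 14

The answer is 14.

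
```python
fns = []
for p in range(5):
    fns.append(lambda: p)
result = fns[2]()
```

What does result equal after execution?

Step 1: The loop creates 5 lambdas, all referencing the same variable p.
Step 2: After the loop, p = 4 (final value).
Step 3: fns[2]() looks up p at call time and finds 4. This is the late binding gotcha. result = 4

The answer is 4.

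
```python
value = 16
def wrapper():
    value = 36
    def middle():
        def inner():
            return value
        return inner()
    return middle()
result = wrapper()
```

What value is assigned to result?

Step 1: wrapper() defines value = 36. middle() and inner() have no local value.
Step 2: inner() checks local (none), enclosing middle() (none), enclosing wrapper() and finds value = 36.
Step 3: result = 36

The answer is 36.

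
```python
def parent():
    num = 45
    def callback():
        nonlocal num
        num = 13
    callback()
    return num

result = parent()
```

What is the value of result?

Step 1: parent() sets num = 45.
Step 2: callback() uses nonlocal to reassign num = 13.
Step 3: result = 13

The answer is 13.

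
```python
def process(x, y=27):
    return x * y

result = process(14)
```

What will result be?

Step 1: process(14) uses default y = 27.
Step 2: Returns 14 * 27 = 378.
Step 3: result = 378

The answer is 378.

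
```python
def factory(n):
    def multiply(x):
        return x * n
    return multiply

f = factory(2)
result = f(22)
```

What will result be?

Step 1: factory(2) returns multiply closure with n = 2.
Step 2: f(22) computes 22 * 2 = 44.
Step 3: result = 44

The answer is 44.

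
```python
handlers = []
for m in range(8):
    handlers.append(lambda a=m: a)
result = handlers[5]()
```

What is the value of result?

Step 1: Default argument a=m captures m's value at each iteration.
Step 2: handlers[5] captured a = 5 when m was 5.
Step 3: result = 5

The answer is 5.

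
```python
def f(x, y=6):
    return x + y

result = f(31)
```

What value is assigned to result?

Step 1: f(31) uses default y = 6.
Step 2: Returns 31 + 6 = 37.
Step 3: result = 37

The answer is 37.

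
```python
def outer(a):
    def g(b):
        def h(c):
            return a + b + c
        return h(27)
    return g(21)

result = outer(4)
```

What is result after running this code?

Step 1: a = 4, b = 21, c = 27 across three nested scopes.
Step 2: h() accesses all three via LEGB rule.
Step 3: result = 4 + 21 + 27 = 52

The answer is 52.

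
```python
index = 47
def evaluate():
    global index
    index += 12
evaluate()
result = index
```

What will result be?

Step 1: index = 47 globally.
Step 2: evaluate() modifies global index: index += 12 = 59.
Step 3: result = 59

The answer is 59.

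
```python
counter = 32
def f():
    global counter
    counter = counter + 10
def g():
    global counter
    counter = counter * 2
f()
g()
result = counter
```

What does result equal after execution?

Step 1: counter = 32.
Step 2: f() adds 10: counter = 32 + 10 = 42.
Step 3: g() doubles: counter = 42 * 2 = 84.
Step 4: result = 84

The answer is 84.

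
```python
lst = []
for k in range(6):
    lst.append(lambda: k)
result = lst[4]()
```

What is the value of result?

Step 1: The loop creates 6 lambdas, all referencing the same variable k.
Step 2: After the loop, k = 5 (final value).
Step 3: lst[4]() looks up k at call time and finds 5. This is the late binding gotcha. result = 5

The answer is 5.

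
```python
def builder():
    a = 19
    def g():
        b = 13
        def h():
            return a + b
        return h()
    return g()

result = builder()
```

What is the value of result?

Step 1: builder() defines a = 19. g() defines b = 13.
Step 2: h() accesses both from enclosing scopes: a = 19, b = 13.
Step 3: result = 19 + 13 = 32

The answer is 32.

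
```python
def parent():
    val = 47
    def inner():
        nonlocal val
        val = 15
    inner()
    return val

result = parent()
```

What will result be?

Step 1: parent() sets val = 47.
Step 2: inner() uses nonlocal to reassign val = 15.
Step 3: result = 15

The answer is 15.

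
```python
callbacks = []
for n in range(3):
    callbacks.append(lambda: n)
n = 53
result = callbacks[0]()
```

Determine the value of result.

Step 1: Lambdas capture the variable n by reference, not by value.
Step 2: After the loop, n is reassigned to 53.
Step 3: callbacks[0]() looks up the current n = 53. result = 53

The answer is 53.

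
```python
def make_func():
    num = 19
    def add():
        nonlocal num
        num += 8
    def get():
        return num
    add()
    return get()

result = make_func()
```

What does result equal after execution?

Step 1: num = 19. add() modifies it via nonlocal, get() reads it.
Step 2: add() makes num = 19 + 8 = 27.
Step 3: get() returns 27. result = 27

The answer is 27.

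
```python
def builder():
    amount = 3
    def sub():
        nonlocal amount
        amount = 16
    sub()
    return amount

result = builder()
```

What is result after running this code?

Step 1: builder() sets amount = 3.
Step 2: sub() uses nonlocal to reassign amount = 16.
Step 3: result = 16

The answer is 16.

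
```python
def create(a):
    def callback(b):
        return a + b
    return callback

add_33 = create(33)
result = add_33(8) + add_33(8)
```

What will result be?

Step 1: add_33 captures a = 33.
Step 2: add_33(8) = 33 + 8 = 41, called twice.
Step 3: result = 41 + 41 = 82

The answer is 82.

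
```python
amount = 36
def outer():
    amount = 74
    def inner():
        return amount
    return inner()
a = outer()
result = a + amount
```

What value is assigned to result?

Step 1: outer() has local amount = 74. inner() reads from enclosing.
Step 2: outer() returns 74. Global amount = 36 unchanged.
Step 3: result = 74 + 36 = 110

The answer is 110.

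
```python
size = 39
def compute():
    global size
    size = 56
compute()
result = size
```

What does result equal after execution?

Step 1: size = 39 globally.
Step 2: compute() declares global size and sets it to 56.
Step 3: After compute(), global size = 56. result = 56

The answer is 56.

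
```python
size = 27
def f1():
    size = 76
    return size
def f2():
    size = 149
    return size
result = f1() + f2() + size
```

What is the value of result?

Step 1: Each function shadows global size with its own local.
Step 2: f1() returns 76, f2() returns 149.
Step 3: Global size = 27 is unchanged. result = 76 + 149 + 27 = 252

The answer is 252.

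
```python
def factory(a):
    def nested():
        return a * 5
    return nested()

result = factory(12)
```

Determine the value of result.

Step 1: factory(12) binds parameter a = 12.
Step 2: nested() accesses a = 12 from enclosing scope.
Step 3: result = 12 * 5 = 60

The answer is 60.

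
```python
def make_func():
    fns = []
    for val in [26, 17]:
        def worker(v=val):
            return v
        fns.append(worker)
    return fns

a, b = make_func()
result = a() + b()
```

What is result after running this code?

Step 1: Default argument v=val captures val at each iteration.
Step 2: a() returns 26 (captured at first iteration), b() returns 17 (captured at second).
Step 3: result = 26 + 17 = 43

The answer is 43.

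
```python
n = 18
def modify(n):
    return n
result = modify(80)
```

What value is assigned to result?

Step 1: Global n = 18.
Step 2: modify(80) takes parameter n = 80, which shadows the global.
Step 3: result = 80

The answer is 80.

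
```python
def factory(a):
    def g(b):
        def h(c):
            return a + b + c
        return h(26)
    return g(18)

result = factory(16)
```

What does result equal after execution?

Step 1: a = 16, b = 18, c = 26 across three nested scopes.
Step 2: h() accesses all three via LEGB rule.
Step 3: result = 16 + 18 + 26 = 60

The answer is 60.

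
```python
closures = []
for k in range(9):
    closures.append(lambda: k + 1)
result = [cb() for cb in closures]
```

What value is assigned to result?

Step 1: All lambdas capture k by reference. After the loop, k = 8.
Step 2: Each call returns 8 + 1 = 9.
Step 3: result = [9, 9, 9, 9, 9, 9, 9, 9, 9]

The answer is [9, 9, 9, 9, 9, 9, 9, 9, 9].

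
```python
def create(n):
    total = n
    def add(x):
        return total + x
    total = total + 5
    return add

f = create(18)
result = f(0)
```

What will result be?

Step 1: create(18) sets total = 18, then total = 18 + 5 = 23.
Step 2: Closures capture by reference, so add sees total = 23.
Step 3: f(0) returns 23 + 0 = 23

The answer is 23.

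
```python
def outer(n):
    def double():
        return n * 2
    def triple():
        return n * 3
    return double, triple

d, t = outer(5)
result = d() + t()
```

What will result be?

Step 1: Both closures capture the same n = 5.
Step 2: d() = 5 * 2 = 10, t() = 5 * 3 = 15.
Step 3: result = 10 + 15 = 25

The answer is 25.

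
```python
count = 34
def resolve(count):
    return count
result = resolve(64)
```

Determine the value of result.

Step 1: Global count = 34.
Step 2: resolve(64) takes parameter count = 64, which shadows the global.
Step 3: result = 64

The answer is 64.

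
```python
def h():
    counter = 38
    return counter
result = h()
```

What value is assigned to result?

Step 1: h() defines counter = 38 in its local scope.
Step 2: return counter finds the local variable counter = 38.
Step 3: result = 38

The answer is 38.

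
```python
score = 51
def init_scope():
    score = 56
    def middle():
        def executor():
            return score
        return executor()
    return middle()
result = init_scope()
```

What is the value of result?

Step 1: init_scope() defines score = 56. middle() and executor() have no local score.
Step 2: executor() checks local (none), enclosing middle() (none), enclosing init_scope() and finds score = 56.
Step 3: result = 56

The answer is 56.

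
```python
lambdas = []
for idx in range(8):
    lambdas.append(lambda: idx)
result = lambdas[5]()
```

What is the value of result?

Step 1: The loop creates 8 lambdas, all referencing the same variable idx.
Step 2: After the loop, idx = 7 (final value).
Step 3: lambdas[5]() looks up idx at call time and finds 7. This is the late binding gotcha. result = 7

The answer is 7.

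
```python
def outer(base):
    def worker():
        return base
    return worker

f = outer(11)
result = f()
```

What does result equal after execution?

Step 1: outer(11) creates closure capturing base = 11.
Step 2: f() returns the captured base = 11.
Step 3: result = 11

The answer is 11.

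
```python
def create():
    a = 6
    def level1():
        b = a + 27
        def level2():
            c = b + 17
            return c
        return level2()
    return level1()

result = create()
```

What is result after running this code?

Step 1: a = 6. b = a + 27 = 33.
Step 2: c = b + 17 = 33 + 17 = 50.
Step 3: result = 50

The answer is 50.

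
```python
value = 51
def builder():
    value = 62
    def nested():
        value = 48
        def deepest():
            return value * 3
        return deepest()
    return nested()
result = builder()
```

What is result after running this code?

Step 1: deepest() looks up value through LEGB: not local, finds value = 48 in enclosing nested().
Step 2: Returns 48 * 3 = 144.
Step 3: result = 144

The answer is 144.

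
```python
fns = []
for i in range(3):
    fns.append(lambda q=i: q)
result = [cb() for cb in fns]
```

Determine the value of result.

Step 1: Default arg q=i captures i at each iteration.
Step 2: Each lambda has its own default: 0, 1, ..., 2.
Step 3: result = [0, 1, 2]

The answer is [0, 1, 2].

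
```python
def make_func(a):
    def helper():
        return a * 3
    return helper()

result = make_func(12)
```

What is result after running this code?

Step 1: make_func(12) binds parameter a = 12.
Step 2: helper() accesses a = 12 from enclosing scope.
Step 3: result = 12 * 3 = 36

The answer is 36.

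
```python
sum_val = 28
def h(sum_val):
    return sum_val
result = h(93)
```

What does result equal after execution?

Step 1: Global sum_val = 28.
Step 2: h(93) takes parameter sum_val = 93, which shadows the global.
Step 3: result = 93

The answer is 93.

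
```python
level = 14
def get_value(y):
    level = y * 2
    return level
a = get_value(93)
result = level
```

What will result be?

Step 1: Global level = 14.
Step 2: get_value(93) creates local level = 93 * 2 = 186.
Step 3: Global level unchanged because no global keyword. result = 14

The answer is 14.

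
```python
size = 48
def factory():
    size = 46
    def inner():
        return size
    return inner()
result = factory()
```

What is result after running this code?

Step 1: size = 48 globally, but factory() defines size = 46 locally.
Step 2: inner() looks up size. Not in local scope, so checks enclosing scope (factory) and finds size = 46.
Step 3: result = 46

The answer is 46.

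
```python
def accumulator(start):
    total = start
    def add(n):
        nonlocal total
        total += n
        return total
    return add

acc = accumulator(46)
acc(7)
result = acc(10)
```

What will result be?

Step 1: accumulator(46) creates closure with total = 46.
Step 2: First acc(7): total = 46 + 7 = 53.
Step 3: Second acc(10): total = 53 + 10 = 63. result = 63

The answer is 63.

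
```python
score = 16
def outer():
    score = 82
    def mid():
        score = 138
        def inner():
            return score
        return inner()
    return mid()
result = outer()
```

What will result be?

Step 1: Three levels of shadowing: global 16, outer 82, mid 138.
Step 2: inner() finds score = 138 in enclosing mid() scope.
Step 3: result = 138

The answer is 138.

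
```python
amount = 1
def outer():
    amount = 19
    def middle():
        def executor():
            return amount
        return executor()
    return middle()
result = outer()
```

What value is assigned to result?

Step 1: outer() defines amount = 19. middle() and executor() have no local amount.
Step 2: executor() checks local (none), enclosing middle() (none), enclosing outer() and finds amount = 19.
Step 3: result = 19

The answer is 19.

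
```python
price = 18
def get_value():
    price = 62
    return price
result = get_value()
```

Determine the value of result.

Step 1: Global price = 18.
Step 2: get_value() creates local price = 62, shadowing the global.
Step 3: Returns local price = 62. result = 62

The answer is 62.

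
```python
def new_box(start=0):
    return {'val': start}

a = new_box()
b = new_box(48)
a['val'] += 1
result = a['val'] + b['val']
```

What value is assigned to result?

Step 1: new_box() returns a new dict each call (immutable default 0).
Step 2: a = {'val': 0}, b = {'val': 48}.
Step 3: a['val'] += 1 = 1. result = 1 + 48 = 49

The answer is 49.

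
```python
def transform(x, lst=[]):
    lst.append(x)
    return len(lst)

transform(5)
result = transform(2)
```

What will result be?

Step 1: Mutable default list persists between calls.
Step 2: First call: lst = [5], len = 1. Second call: lst = [5, 2], len = 2.
Step 3: result = 2

The answer is 2.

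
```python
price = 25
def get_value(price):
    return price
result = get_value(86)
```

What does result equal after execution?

Step 1: Global price = 25.
Step 2: get_value(86) takes parameter price = 86, which shadows the global.
Step 3: result = 86

The answer is 86.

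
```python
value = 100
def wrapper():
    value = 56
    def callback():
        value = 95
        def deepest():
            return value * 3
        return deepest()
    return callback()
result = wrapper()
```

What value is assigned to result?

Step 1: deepest() looks up value through LEGB: not local, finds value = 95 in enclosing callback().
Step 2: Returns 95 * 3 = 285.
Step 3: result = 285

The answer is 285.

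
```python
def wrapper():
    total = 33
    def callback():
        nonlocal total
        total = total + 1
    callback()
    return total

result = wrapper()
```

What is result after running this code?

Step 1: wrapper() sets total = 33.
Step 2: callback() uses nonlocal to modify total in wrapper's scope: total = 33 + 1 = 34.
Step 3: wrapper() returns the modified total = 34

The answer is 34.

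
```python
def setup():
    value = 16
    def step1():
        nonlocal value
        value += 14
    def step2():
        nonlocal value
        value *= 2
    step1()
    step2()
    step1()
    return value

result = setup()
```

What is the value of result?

Step 1: value = 16.
Step 2: step1(): value = 16 + 14 = 30.
Step 3: step2(): value = 30 * 2 = 60.
Step 4: step1(): value = 60 + 14 = 74. result = 74

The answer is 74.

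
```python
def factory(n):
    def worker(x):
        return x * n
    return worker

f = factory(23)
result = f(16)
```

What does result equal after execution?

Step 1: factory(23) creates a closure capturing n = 23.
Step 2: f(16) computes 16 * 23 = 368.
Step 3: result = 368

The answer is 368.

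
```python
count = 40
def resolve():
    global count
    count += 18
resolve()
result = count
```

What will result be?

Step 1: count = 40 globally.
Step 2: resolve() modifies global count: count += 18 = 58.
Step 3: result = 58

The answer is 58.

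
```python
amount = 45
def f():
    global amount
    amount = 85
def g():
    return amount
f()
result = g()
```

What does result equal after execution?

Step 1: amount = 45.
Step 2: f() sets global amount = 85.
Step 3: g() reads global amount = 85. result = 85

The answer is 85.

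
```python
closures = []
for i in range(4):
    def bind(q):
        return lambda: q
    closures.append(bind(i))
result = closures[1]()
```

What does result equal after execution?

Step 1: bind(i) creates a new scope capturing q = i at call time.
Step 2: closures[1] = bind(1), so its lambda captures q = 1.
Step 3: result = 1 (closure factory fixes late binding)

The answer is 1.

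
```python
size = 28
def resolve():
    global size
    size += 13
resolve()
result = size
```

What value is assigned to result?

Step 1: size = 28 globally.
Step 2: resolve() modifies global size: size += 13 = 41.
Step 3: result = 41

The answer is 41.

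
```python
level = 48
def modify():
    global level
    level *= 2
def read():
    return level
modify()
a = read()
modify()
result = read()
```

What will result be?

Step 1: level = 48.
Step 2: First modify(): level = 48 * 2 = 96.
Step 3: Second modify(): level = 96 * 2 = 192.
Step 4: read() returns 192

The answer is 192.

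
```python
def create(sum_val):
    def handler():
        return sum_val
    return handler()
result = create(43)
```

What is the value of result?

Step 1: create(43) binds parameter sum_val = 43.
Step 2: handler() looks up sum_val in enclosing scope and finds the parameter sum_val = 43.
Step 3: result = 43

The answer is 43.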